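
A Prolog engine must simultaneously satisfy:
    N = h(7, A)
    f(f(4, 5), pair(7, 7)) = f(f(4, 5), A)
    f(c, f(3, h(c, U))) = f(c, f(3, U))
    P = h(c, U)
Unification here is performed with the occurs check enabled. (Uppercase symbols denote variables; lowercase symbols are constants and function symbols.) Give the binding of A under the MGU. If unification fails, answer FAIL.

FAIL

Bind N := h(7, A); no other remaining equation mentions N.
Decompose f/2: f(4, 5) = f(4, 5),  pair(7, 7) = A.
Delete trivial equation f(4, 5) = f(4, 5).
Bind A := pair(7, 7); no other remaining equation mentions A. Substituting into the earlier binding gives N := h(7, pair(7, 7)).
Decompose f/2: c = c,  f(3, h(c, U)) = f(3, U).
Delete trivial equation c = c.
Decompose f/2: 3 = 3,  h(c, U) = U.
Delete trivial equation 3 = 3.
Occurs check fails: U occurs in h(c, U); the equation U = h(c, U) has no finite solution.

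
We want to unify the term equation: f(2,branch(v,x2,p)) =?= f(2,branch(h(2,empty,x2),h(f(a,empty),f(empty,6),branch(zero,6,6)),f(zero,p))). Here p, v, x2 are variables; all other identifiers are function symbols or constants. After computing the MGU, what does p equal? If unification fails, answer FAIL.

FAIL

Decompose f/2: 2 =?= 2,  branch(v,x2,p) =?= branch(h(2,empty,x2),h(f(a,empty),f(empty,6),branch(zero,6,6)),f(zero,p)).
Delete trivial equation 2 =?= 2.
Decompose branch/3: v =?= h(2,empty,x2),  x2 =?= h(f(a,empty),f(empty,6),branch(zero,6,6)),  p =?= f(zero,p).
Bind v := h(2,empty,x2); no other remaining equation mentions v.
Bind x2 := h(f(a,empty),f(empty,6),branch(zero,6,6)); no other remaining equation mentions x2. Substituting into the earlier binding gives v := h(2,empty,h(f(a,empty),f(empty,6),branch(zero,6,6))).
Occurs check fails: p occurs in f(zero,p); the equation p =?= f(zero,p) has no finite solution.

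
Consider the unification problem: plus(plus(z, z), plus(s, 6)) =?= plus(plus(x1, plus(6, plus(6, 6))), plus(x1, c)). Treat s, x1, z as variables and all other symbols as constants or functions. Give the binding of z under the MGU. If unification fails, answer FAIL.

Decompose plus/2: plus(z, z) =?= plus(x1, plus(6, plus(6, 6))),  plus(s, 6) =?= plus(x1, c).
Decompose plus/2: z =?= x1,  z =?= plus(6, plus(6, 6)).
Bind z := x1; substituting into the one remaining equation that mentions z gives: x1 =?= plus(6, plus(6, 6)).
Bind x1 := plus(6, plus(6, 6)); substituting into the remaining equation gives: plus(s, 6) =?= plus(plus(6, plus(6, 6)), c). Substituting into the earlier binding gives z := plus(6, plus(6, 6)).
Decompose plus/2: s =?= plus(6, plus(6, 6)),  6 =?= c.
Bind s := plus(6, plus(6, 6)); no other remaining equation mentions s.
Clash: constants 6 and c differ; no unifier exists.

FAIL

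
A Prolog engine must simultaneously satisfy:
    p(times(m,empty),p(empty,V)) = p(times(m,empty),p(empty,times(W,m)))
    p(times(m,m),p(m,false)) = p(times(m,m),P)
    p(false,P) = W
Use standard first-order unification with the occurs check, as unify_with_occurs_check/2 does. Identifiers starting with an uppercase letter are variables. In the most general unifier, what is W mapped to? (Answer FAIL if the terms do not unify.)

p(false,p(m,false))

Decompose p/2: times(m,empty) = times(m,empty),  p(empty,V) = p(empty,times(W,m)).
Delete trivial equation times(m,empty) = times(m,empty).
Decompose p/2: empty = empty,  V = times(W,m).
Delete trivial equation empty = empty.
Bind V := times(W,m); no other remaining equation mentions V.
Decompose p/2: times(m,m) = times(m,m),  p(m,false) = P.
Delete trivial equation times(m,m) = times(m,m).
Bind P := p(m,false); substituting into the remaining equation gives: p(false,p(m,false)) = W.
Bind W := p(false,p(m,false)). Substituting into the earlier binding gives V := times(p(false,p(m,false)),m).
MGU = { V -> times(p(false,p(m,false)),m), P -> p(m,false), W -> p(false,p(m,false)) }, so W -> p(false,p(m,false)).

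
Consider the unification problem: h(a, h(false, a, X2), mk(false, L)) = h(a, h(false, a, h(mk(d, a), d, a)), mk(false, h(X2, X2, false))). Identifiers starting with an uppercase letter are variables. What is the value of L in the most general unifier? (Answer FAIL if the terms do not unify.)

h(h(mk(d, a), d, a), h(mk(d, a), d, a), false)

Decompose h/3: a = a,  h(false, a, X2) = h(false, a, h(mk(d, a), d, a)),  mk(false, L) = mk(false, h(X2, X2, false)).
Delete trivial equation a = a.
Decompose h/3: false = false,  a = a,  X2 = h(mk(d, a), d, a).
Delete trivial equation false = false.
Delete trivial equation a = a.
Bind X2 := h(mk(d, a), d, a); substituting into the remaining equation gives: mk(false, L) = mk(false, h(h(mk(d, a), d, a), h(mk(d, a), d, a), false)).
Decompose mk/2: false = false,  L = h(h(mk(d, a), d, a), h(mk(d, a), d, a), false).
Delete trivial equation false = false.
Bind L := h(h(mk(d, a), d, a), h(mk(d, a), d, a), false).
MGU = { X2 := h(mk(d, a), d, a), L := h(h(mk(d, a), d, a), h(mk(d, a), d, a), false) }, so L := h(h(mk(d, a), d, a), h(mk(d, a), d, a), false).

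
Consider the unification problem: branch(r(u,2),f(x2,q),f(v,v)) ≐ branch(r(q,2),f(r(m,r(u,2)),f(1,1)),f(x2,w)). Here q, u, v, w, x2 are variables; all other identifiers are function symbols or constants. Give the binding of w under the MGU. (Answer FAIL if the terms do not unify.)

r(m,r(f(1,1),2))

Decompose branch/3: r(u,2) ≐ r(q,2),  f(x2,q) ≐ f(r(m,r(u,2)),f(1,1)),  f(v,v) ≐ f(x2,w).
Decompose r/2: u ≐ q,  2 ≐ 2.
Bind u := q; substituting into the one remaining equation that mentions u gives: f(x2,q) ≐ f(r(m,r(q,2)),f(1,1)).
Delete trivial equation 2 ≐ 2.
Decompose f/2: x2 ≐ r(m,r(q,2)),  q ≐ f(1,1).
Bind x2 := r(m,r(q,2)); substituting into the one remaining equation that mentions x2 gives: f(v,v) ≐ f(r(m,r(q,2)),w).
Bind q := f(1,1); substituting into the remaining equation gives: f(v,v) ≐ f(r(m,r(f(1,1),2)),w). Substituting into the earlier bindings gives u := f(1,1), x2 := r(m,r(f(1,1),2)).
Decompose f/2: v ≐ r(m,r(f(1,1),2)),  v ≐ w.
Bind v := r(m,r(f(1,1),2)); substituting into the remaining equation gives: r(m,r(f(1,1),2)) ≐ w.
Bind w := r(m,r(f(1,1),2)).
MGU = { u := f(1,1), x2 := r(m,r(f(1,1),2)), q := f(1,1), v := r(m,r(f(1,1),2)), w := r(m,r(f(1,1),2)) }, so w := r(m,r(f(1,1),2)).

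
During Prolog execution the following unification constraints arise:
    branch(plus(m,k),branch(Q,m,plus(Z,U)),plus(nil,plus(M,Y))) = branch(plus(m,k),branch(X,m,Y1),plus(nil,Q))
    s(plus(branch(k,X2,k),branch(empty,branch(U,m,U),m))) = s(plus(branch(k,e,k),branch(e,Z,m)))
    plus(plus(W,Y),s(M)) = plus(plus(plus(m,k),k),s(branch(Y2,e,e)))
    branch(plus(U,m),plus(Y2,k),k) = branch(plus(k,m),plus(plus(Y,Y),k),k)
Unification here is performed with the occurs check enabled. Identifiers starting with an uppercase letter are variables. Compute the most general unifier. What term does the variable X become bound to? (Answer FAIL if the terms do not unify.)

Decompose branch/3: plus(m,k) = plus(m,k),  branch(Q,m,plus(Z,U)) = branch(X,m,Y1),  plus(nil,plus(M,Y)) = plus(nil,Q).
Delete trivial equation plus(m,k) = plus(m,k).
Decompose branch/3: Q = X,  m = m,  plus(Z,U) = Y1.
Bind Q := X; substituting into the one remaining equation that mentions Q gives: plus(nil,plus(M,Y)) = plus(nil,X).
Delete trivial equation m = m.
Bind Y1 := plus(Z,U); no other remaining equation mentions Y1.
Decompose plus/2: nil = nil,  plus(M,Y) = X.
Delete trivial equation nil = nil.
Bind X := plus(M,Y); no other remaining equation mentions X. Substituting into the earlier binding gives Q := plus(M,Y).
Decompose s/1: plus(branch(k,X2,k),branch(empty,branch(U,m,U),m)) = plus(branch(k,e,k),branch(e,Z,m)).
Decompose plus/2: branch(k,X2,k) = branch(k,e,k),  branch(empty,branch(U,m,U),m) = branch(e,Z,m).
Decompose branch/3: k = k,  X2 = e,  k = k.
Delete trivial equation k = k.
Bind X2 := e; no other remaining equation mentions X2.
Delete trivial equation k = k.
Decompose branch/3: empty = e,  branch(U,m,U) = Z,  m = m.
Clash: constants empty and e differ; no unifier exists.

FAIL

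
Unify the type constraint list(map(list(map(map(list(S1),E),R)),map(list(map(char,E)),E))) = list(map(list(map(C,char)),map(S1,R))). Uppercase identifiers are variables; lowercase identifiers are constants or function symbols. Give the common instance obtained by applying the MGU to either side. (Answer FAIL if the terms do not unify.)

Decompose list/1: map(list(map(map(list(S1),E),R)),map(list(map(char,E)),E)) = map(list(map(C,char)),map(S1,R)).
Decompose map/2: list(map(map(list(S1),E),R)) = list(map(C,char)),  map(list(map(char,E)),E) = map(S1,R).
Decompose list/1: map(map(list(S1),E),R) = map(C,char).
Decompose map/2: map(list(S1),E) = C,  R = char.
Bind C := map(list(S1),E); no other remaining equation mentions C.
Bind R := char; substituting into the remaining equation gives: map(list(map(char,E)),E) = map(S1,char).
Decompose map/2: list(map(char,E)) = S1,  E = char.
Bind S1 := list(map(char,E)); no other remaining equation mentions S1. Substituting into the earlier binding gives C := map(list(list(map(char,E))),E).
Bind E := char. Substituting into the earlier bindings gives C := map(list(list(map(char,char))),char), S1 := list(map(char,char)).
Applying the MGU to either side gives list(map(list(map(map(list(list(map(char,char))),char),char)),map(list(map(char,char)),char))).

list(map(list(map(map(list(list(map(char,char))),char),char)),map(list(map(char,char)),char)))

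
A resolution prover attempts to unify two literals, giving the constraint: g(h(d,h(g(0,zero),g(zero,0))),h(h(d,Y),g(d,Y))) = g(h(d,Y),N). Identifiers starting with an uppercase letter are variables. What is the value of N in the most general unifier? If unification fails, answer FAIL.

Decompose g/2: h(d,h(g(0,zero),g(zero,0))) = h(d,Y),  h(h(d,Y),g(d,Y)) = N.
Decompose h/2: d = d,  h(g(0,zero),g(zero,0)) = Y.
Delete trivial equation d = d.
Bind Y := h(g(0,zero),g(zero,0)); substituting into the remaining equation gives: h(h(d,h(g(0,zero),g(zero,0))),g(d,h(g(0,zero),g(zero,0)))) = N.
Bind N := h(h(d,h(g(0,zero),g(zero,0))),g(d,h(g(0,zero),g(zero,0)))).
MGU = { Y ↦ h(g(0,zero),g(zero,0)), N ↦ h(h(d,h(g(0,zero),g(zero,0))),g(d,h(g(0,zero),g(zero,0)))) }, so N ↦ h(h(d,h(g(0,zero),g(zero,0))),g(d,h(g(0,zero),g(zero,0)))).

h(h(d,h(g(0,zero),g(zero,0))),g(d,h(g(0,zero),g(zero,0))))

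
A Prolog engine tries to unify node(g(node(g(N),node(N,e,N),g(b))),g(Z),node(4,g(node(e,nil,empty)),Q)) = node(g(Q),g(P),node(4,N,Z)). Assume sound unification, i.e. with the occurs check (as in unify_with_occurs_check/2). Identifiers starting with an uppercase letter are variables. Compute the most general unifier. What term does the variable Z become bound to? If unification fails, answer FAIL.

node(g(g(node(e,nil,empty))),node(g(node(e,nil,empty)),e,g(node(e,nil,empty))),g(b))

Decompose node/3: g(node(g(N),node(N,e,N),g(b))) = g(Q),  g(Z) = g(P),  node(4,g(node(e,nil,empty)),Q) = node(4,N,Z).
Decompose g/1: node(g(N),node(N,e,N),g(b)) = Q.
Bind Q := node(g(N),node(N,e,N),g(b)); substituting into the one remaining equation that mentions Q gives: node(4,g(node(e,nil,empty)),node(g(N),node(N,e,N),g(b))) = node(4,N,Z).
Decompose g/1: Z = P.
Bind Z := P; substituting into the remaining equation gives: node(4,g(node(e,nil,empty)),node(g(N),node(N,e,N),g(b))) = node(4,N,P).
Decompose node/3: 4 = 4,  g(node(e,nil,empty)) = N,  node(g(N),node(N,e,N),g(b)) = P.
Delete trivial equation 4 = 4.
Bind N := g(node(e,nil,empty)); substituting into the remaining equation gives: node(g(g(node(e,nil,empty))),node(g(node(e,nil,empty)),e,g(node(e,nil,empty))),g(b)) = P. Substituting into the earlier binding gives Q := node(g(g(node(e,nil,empty))),node(g(node(e,nil,empty)),e,g(node(e,nil,empty))),g(b)).
Bind P := node(g(g(node(e,nil,empty))),node(g(node(e,nil,empty)),e,g(node(e,nil,empty))),g(b)). Substituting into the earlier binding gives Z := node(g(g(node(e,nil,empty))),node(g(node(e,nil,empty)),e,g(node(e,nil,empty))),g(b)).
MGU = { Q -> node(g(g(node(e,nil,empty))),node(g(node(e,nil,empty)),e,g(node(e,nil,empty))),g(b)), Z -> node(g(g(node(e,nil,empty))),node(g(node(e,nil,empty)),e,g(node(e,nil,empty))),g(b)), N -> g(node(e,nil,empty)), P -> node(g(g(node(e,nil,empty))),node(g(node(e,nil,empty)),e,g(node(e,nil,empty))),g(b)) }, so Z -> node(g(g(node(e,nil,empty))),node(g(node(e,nil,empty)),e,g(node(e,nil,empty))),g(b)).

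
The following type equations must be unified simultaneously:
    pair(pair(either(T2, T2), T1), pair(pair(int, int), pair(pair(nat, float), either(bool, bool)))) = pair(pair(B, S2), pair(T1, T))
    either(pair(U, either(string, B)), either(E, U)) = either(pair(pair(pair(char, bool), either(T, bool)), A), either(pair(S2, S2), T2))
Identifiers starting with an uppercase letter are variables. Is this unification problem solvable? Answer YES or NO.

YES

Decompose pair/2: pair(either(T2, T2), T1) = pair(B, S2),  pair(pair(int, int), pair(pair(nat, float), either(bool, bool))) = pair(T1, T).
Decompose pair/2: either(T2, T2) = B,  T1 = S2.
Bind B := either(T2, T2); substituting into the one remaining equation that mentions B gives: either(pair(U, either(string, either(T2, T2))), either(E, U)) = either(pair(pair(pair(char, bool), either(T, bool)), A), either(pair(S2, S2), T2)).
Bind T1 := S2; substituting into the one remaining equation that mentions T1 gives: pair(pair(int, int), pair(pair(nat, float), either(bool, bool))) = pair(S2, T).
Decompose pair/2: pair(int, int) = S2,  pair(pair(nat, float), either(bool, bool)) = T.
Bind S2 := pair(int, int); substituting into the one remaining equation that mentions S2 gives: either(pair(U, either(string, either(T2, T2))), either(E, U)) = either(pair(pair(pair(char, bool), either(T, bool)), A), either(pair(pair(int, int), pair(int, int)), T2)). Substituting into the earlier binding gives T1 := pair(int, int).
Bind T := pair(pair(nat, float), either(bool, bool)); substituting into the remaining equation gives: either(pair(U, either(string, either(T2, T2))), either(E, U)) = either(pair(pair(pair(char, bool), either(pair(pair(nat, float), either(bool, bool)), bool)), A), either(pair(pair(int, int), pair(int, int)), T2)).
Decompose either/2: pair(U, either(string, either(T2, T2))) = pair(pair(pair(char, bool), either(pair(pair(nat, float), either(bool, bool)), bool)), A),  either(E, U) = either(pair(pair(int, int), pair(int, int)), T2).
Decompose pair/2: U = pair(pair(char, bool), either(pair(pair(nat, float), either(bool, bool)), bool)),  either(string, either(T2, T2)) = A.
Bind U := pair(pair(char, bool), either(pair(pair(nat, float), either(bool, bool)), bool)); substituting into the one remaining equation that mentions U gives: either(E, pair(pair(char, bool), either(pair(pair(nat, float), either(bool, bool)), bool))) = either(pair(pair(int, int), pair(int, int)), T2).
Bind A := either(string, either(T2, T2)); no other remaining equation mentions A.
Decompose either/2: E = pair(pair(int, int), pair(int, int)),  pair(pair(char, bool), either(pair(pair(nat, float), either(bool, bool)), bool)) = T2.
Bind E := pair(pair(int, int), pair(int, int)); no other remaining equation mentions E.
Bind T2 := pair(pair(char, bool), either(pair(pair(nat, float), either(bool, bool)), bool)). Substituting into the earlier bindings gives B := either(pair(pair(char, bool), either(pair(pair(nat, float), either(bool, bool)), bool)), pair(pair(char, bool), either(pair(pair(nat, float), either(bool, bool)), bool))), A := either(string, either(pair(pair(char, bool), either(pair(pair(nat, float), either(bool, bool)), bool)), pair(pair(char, bool), either(pair(pair(nat, float), either(bool, bool)), bool)))).
No equations remain and no clash or occurs-check failure arose, so a unifier exists.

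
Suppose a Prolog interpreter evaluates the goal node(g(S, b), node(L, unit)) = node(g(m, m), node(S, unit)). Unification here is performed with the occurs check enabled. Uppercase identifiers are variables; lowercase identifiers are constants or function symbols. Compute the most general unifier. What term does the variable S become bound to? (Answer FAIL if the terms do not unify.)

FAIL

Decompose node/2: g(S, b) = g(m, m),  node(L, unit) = node(S, unit).
Decompose g/2: S = m,  b = m.
Bind S := m; substituting into the one remaining equation that mentions S gives: node(L, unit) = node(m, unit).
Clash: constants b and m differ; no unifier exists.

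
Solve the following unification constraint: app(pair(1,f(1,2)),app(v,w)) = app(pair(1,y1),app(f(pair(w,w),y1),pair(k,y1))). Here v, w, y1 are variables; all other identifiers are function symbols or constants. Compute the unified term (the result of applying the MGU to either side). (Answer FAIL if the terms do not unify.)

Decompose app/2: pair(1,f(1,2)) = pair(1,y1),  app(v,w) = app(f(pair(w,w),y1),pair(k,y1)).
Decompose pair/2: 1 = 1,  f(1,2) = y1.
Delete trivial equation 1 = 1.
Bind y1 := f(1,2); substituting into the remaining equation gives: app(v,w) = app(f(pair(w,w),f(1,2)),pair(k,f(1,2))).
Decompose app/2: v = f(pair(w,w),f(1,2)),  w = pair(k,f(1,2)).
Bind v := f(pair(w,w),f(1,2)); no other remaining equation mentions v.
Bind w := pair(k,f(1,2)). Substituting into the earlier binding gives v := f(pair(pair(k,f(1,2)),pair(k,f(1,2))),f(1,2)).
Applying the MGU to either side gives app(pair(1,f(1,2)),app(f(pair(pair(k,f(1,2)),pair(k,f(1,2))),f(1,2)),pair(k,f(1,2)))).

app(pair(1,f(1,2)),app(f(pair(pair(k,f(1,2)),pair(k,f(1,2))),f(1,2)),pair(k,f(1,2))))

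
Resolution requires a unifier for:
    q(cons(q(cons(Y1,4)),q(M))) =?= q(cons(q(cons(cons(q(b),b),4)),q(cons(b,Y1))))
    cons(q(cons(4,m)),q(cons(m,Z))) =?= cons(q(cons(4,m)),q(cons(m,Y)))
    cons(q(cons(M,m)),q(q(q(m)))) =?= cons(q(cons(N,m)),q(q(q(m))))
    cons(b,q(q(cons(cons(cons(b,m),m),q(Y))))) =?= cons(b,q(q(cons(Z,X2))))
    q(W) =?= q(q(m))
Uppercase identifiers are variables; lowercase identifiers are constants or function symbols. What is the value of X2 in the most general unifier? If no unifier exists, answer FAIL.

q(cons(cons(b,m),m))

Decompose q/1: cons(q(cons(Y1,4)),q(M)) =?= cons(q(cons(cons(q(b),b),4)),q(cons(b,Y1))).
Decompose cons/2: q(cons(Y1,4)) =?= q(cons(cons(q(b),b),4)),  q(M) =?= q(cons(b,Y1)).
Decompose q/1: cons(Y1,4) =?= cons(cons(q(b),b),4).
Decompose cons/2: Y1 =?= cons(q(b),b),  4 =?= 4.
Bind Y1 := cons(q(b),b); substituting into the one remaining equation that mentions Y1 gives: q(M) =?= q(cons(b,cons(q(b),b))).
Delete trivial equation 4 =?= 4.
Decompose q/1: M =?= cons(b,cons(q(b),b)).
Bind M := cons(b,cons(q(b),b)); substituting into the one remaining equation that mentions M gives: cons(q(cons(cons(b,cons(q(b),b)),m)),q(q(q(m)))) =?= cons(q(cons(N,m)),q(q(q(m)))).
Decompose cons/2: q(cons(4,m)) =?= q(cons(4,m)),  q(cons(m,Z)) =?= q(cons(m,Y)).
Delete trivial equation q(cons(4,m)) =?= q(cons(4,m)).
Decompose q/1: cons(m,Z) =?= cons(m,Y).
Decompose cons/2: m =?= m,  Z =?= Y.
Delete trivial equation m =?= m.
Bind Z := Y; substituting into the one remaining equation that mentions Z gives: cons(b,q(q(cons(cons(cons(b,m),m),q(Y))))) =?= cons(b,q(q(cons(Y,X2)))).
Decompose cons/2: q(cons(cons(b,cons(q(b),b)),m)) =?= q(cons(N,m)),  q(q(q(m))) =?= q(q(q(m))).
Decompose q/1: cons(cons(b,cons(q(b),b)),m) =?= cons(N,m).
Decompose cons/2: cons(b,cons(q(b),b)) =?= N,  m =?= m.
Bind N := cons(b,cons(q(b),b)); no other remaining equation mentions N.
Delete trivial equation m =?= m.
Delete trivial equation q(q(q(m))) =?= q(q(q(m))).
Decompose cons/2: b =?= b,  q(q(cons(cons(cons(b,m),m),q(Y)))) =?= q(q(cons(Y,X2))).
Delete trivial equation b =?= b.
Decompose q/1: q(cons(cons(cons(b,m),m),q(Y))) =?= q(cons(Y,X2)).
Decompose q/1: cons(cons(cons(b,m),m),q(Y)) =?= cons(Y,X2).
Decompose cons/2: cons(cons(b,m),m) =?= Y,  q(Y) =?= X2.
Bind Y := cons(cons(b,m),m); substituting into the one remaining equation that mentions Y gives: q(cons(cons(b,m),m)) =?= X2. Substituting into the earlier binding gives Z := cons(cons(b,m),m).
Bind X2 := q(cons(cons(b,m),m)); no other remaining equation mentions X2.
Decompose q/1: W =?= q(m).
Bind W := q(m).
MGU = { Y1 ↦ cons(q(b),b), M ↦ cons(b,cons(q(b),b)), Z ↦ cons(cons(b,m),m), N ↦ cons(b,cons(q(b),b)), Y ↦ cons(cons(b,m),m), X2 ↦ q(cons(cons(b,m),m)), W ↦ q(m) }, so X2 ↦ q(cons(cons(b,m),m)).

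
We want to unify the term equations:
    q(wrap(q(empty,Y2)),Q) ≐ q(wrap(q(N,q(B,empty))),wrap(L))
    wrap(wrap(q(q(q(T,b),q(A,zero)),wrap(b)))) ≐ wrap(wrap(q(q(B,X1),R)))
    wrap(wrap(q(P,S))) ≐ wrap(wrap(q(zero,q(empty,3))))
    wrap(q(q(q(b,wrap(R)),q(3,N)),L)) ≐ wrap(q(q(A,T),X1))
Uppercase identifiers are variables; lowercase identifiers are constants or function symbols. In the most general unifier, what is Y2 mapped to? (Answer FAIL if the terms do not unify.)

Decompose q/2: wrap(q(empty,Y2)) ≐ wrap(q(N,q(B,empty))),  Q ≐ wrap(L).
Decompose wrap/1: q(empty,Y2) ≐ q(N,q(B,empty)).
Decompose q/2: empty ≐ N,  Y2 ≐ q(B,empty).
Bind N := empty; substituting into the one remaining equation that mentions N gives: wrap(q(q(q(b,wrap(R)),q(3,empty)),L)) ≐ wrap(q(q(A,T),X1)).
Bind Y2 := q(B,empty); no other remaining equation mentions Y2.
Bind Q := wrap(L); no other remaining equation mentions Q.
Decompose wrap/1: wrap(q(q(q(T,b),q(A,zero)),wrap(b))) ≐ wrap(q(q(B,X1),R)).
Decompose wrap/1: q(q(q(T,b),q(A,zero)),wrap(b)) ≐ q(q(B,X1),R).
Decompose q/2: q(q(T,b),q(A,zero)) ≐ q(B,X1),  wrap(b) ≐ R.
Decompose q/2: q(T,b) ≐ B,  q(A,zero) ≐ X1.
Bind B := q(T,b); no other remaining equation mentions B. Substituting into the earlier binding gives Y2 := q(q(T,b),empty).
Bind X1 := q(A,zero); substituting into the one remaining equation that mentions X1 gives: wrap(q(q(q(b,wrap(R)),q(3,empty)),L)) ≐ wrap(q(q(A,T),q(A,zero))).
Bind R := wrap(b); substituting into the one remaining equation that mentions R gives: wrap(q(q(q(b,wrap(wrap(b))),q(3,empty)),L)) ≐ wrap(q(q(A,T),q(A,zero))).
Decompose wrap/1: wrap(q(P,S)) ≐ wrap(q(zero,q(empty,3))).
Decompose wrap/1: q(P,S) ≐ q(zero,q(empty,3)).
Decompose q/2: P ≐ zero,  S ≐ q(empty,3).
Bind P := zero; no other remaining equation mentions P.
Bind S := q(empty,3); no other remaining equation mentions S.
Decompose wrap/1: q(q(q(b,wrap(wrap(b))),q(3,empty)),L) ≐ q(q(A,T),q(A,zero)).
Decompose q/2: q(q(b,wrap(wrap(b))),q(3,empty)) ≐ q(A,T),  L ≐ q(A,zero).
Decompose q/2: q(b,wrap(wrap(b))) ≐ A,  q(3,empty) ≐ T.
Bind A := q(b,wrap(wrap(b))); substituting into the one remaining equation that mentions A gives: L ≐ q(q(b,wrap(wrap(b))),zero). Substituting into the earlier binding gives X1 := q(q(b,wrap(wrap(b))),zero).
Bind T := q(3,empty); no other remaining equation mentions T. Substituting into the earlier bindings gives Y2 := q(q(q(3,empty),b),empty), B := q(q(3,empty),b).
Bind L := q(q(b,wrap(wrap(b))),zero). Substituting into the earlier binding gives Q := wrap(q(q(b,wrap(wrap(b))),zero)).
MGU = { N ↦ empty, Y2 ↦ q(q(q(3,empty),b),empty), Q ↦ wrap(q(q(b,wrap(wrap(b))),zero)), B ↦ q(q(3,empty),b), X1 ↦ q(q(b,wrap(wrap(b))),zero), R ↦ wrap(b), P ↦ zero, S ↦ q(empty,3), A ↦ q(b,wrap(wrap(b))), T ↦ q(3,empty), L ↦ q(q(b,wrap(wrap(b))),zero) }, so Y2 ↦ q(q(q(3,empty),b),empty).

q(q(q(3,empty),b),empty)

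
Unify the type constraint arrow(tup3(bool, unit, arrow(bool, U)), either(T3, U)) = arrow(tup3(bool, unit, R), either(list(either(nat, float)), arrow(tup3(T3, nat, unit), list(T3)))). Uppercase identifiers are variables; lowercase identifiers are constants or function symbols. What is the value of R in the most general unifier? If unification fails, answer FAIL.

arrow(bool, arrow(tup3(list(either(nat, float)), nat, unit), list(list(either(nat, float)))))

Decompose arrow/2: tup3(bool, unit, arrow(bool, U)) = tup3(bool, unit, R),  either(T3, U) = either(list(either(nat, float)), arrow(tup3(T3, nat, unit), list(T3))).
Decompose tup3/3: bool = bool,  unit = unit,  arrow(bool, U) = R.
Delete trivial equation bool = bool.
Delete trivial equation unit = unit.
Bind R := arrow(bool, U); no other remaining equation mentions R.
Decompose either/2: T3 = list(either(nat, float)),  U = arrow(tup3(T3, nat, unit), list(T3)).
Bind T3 := list(either(nat, float)); substituting into the remaining equation gives: U = arrow(tup3(list(either(nat, float)), nat, unit), list(list(either(nat, float)))).
Bind U := arrow(tup3(list(either(nat, float)), nat, unit), list(list(either(nat, float)))). Substituting into the earlier binding gives R := arrow(bool, arrow(tup3(list(either(nat, float)), nat, unit), list(list(either(nat, float))))).
MGU = { R ↦ arrow(bool, arrow(tup3(list(either(nat, float)), nat, unit), list(list(either(nat, float))))), T3 ↦ list(either(nat, float)), U ↦ arrow(tup3(list(either(nat, float)), nat, unit), list(list(either(nat, float)))) }, so R ↦ arrow(bool, arrow(tup3(list(either(nat, float)), nat, unit), list(list(either(nat, float))))).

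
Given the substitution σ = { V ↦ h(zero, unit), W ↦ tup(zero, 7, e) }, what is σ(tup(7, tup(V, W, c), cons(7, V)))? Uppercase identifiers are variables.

tup(7, tup(h(zero, unit), tup(zero, 7, e), c), cons(7, h(zero, unit)))

Replace each occurrence of V with h(zero, unit).
Replace each occurrence of W with tup(zero, 7, e).
Result: tup(7, tup(h(zero, unit), tup(zero, 7, e), c), cons(7, h(zero, unit))).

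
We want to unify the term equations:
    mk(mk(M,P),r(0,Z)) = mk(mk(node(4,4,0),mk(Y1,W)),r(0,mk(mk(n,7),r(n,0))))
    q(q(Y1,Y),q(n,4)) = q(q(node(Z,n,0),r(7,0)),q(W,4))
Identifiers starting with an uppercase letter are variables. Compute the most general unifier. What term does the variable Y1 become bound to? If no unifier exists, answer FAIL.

node(mk(mk(n,7),r(n,0)),n,0)

Decompose mk/2: mk(M,P) = mk(node(4,4,0),mk(Y1,W)),  r(0,Z) = r(0,mk(mk(n,7),r(n,0))).
Decompose mk/2: M = node(4,4,0),  P = mk(Y1,W).
Bind M := node(4,4,0); no other remaining equation mentions M.
Bind P := mk(Y1,W); no other remaining equation mentions P.
Decompose r/2: 0 = 0,  Z = mk(mk(n,7),r(n,0)).
Delete trivial equation 0 = 0.
Bind Z := mk(mk(n,7),r(n,0)); substituting into the remaining equation gives: q(q(Y1,Y),q(n,4)) = q(q(node(mk(mk(n,7),r(n,0)),n,0),r(7,0)),q(W,4)).
Decompose q/2: q(Y1,Y) = q(node(mk(mk(n,7),r(n,0)),n,0),r(7,0)),  q(n,4) = q(W,4).
Decompose q/2: Y1 = node(mk(mk(n,7),r(n,0)),n,0),  Y = r(7,0).
Bind Y1 := node(mk(mk(n,7),r(n,0)),n,0); no other remaining equation mentions Y1. Substituting into the earlier binding gives P := mk(node(mk(mk(n,7),r(n,0)),n,0),W).
Bind Y := r(7,0); no other remaining equation mentions Y.
Decompose q/2: n = W,  4 = 4.
Bind W := n; no other remaining equation mentions W. Substituting into the earlier binding gives P := mk(node(mk(mk(n,7),r(n,0)),n,0),n).
Delete trivial equation 4 = 4.
MGU = { M := node(4,4,0), P := mk(node(mk(mk(n,7),r(n,0)),n,0),n), Z := mk(mk(n,7),r(n,0)), Y1 := node(mk(mk(n,7),r(n,0)),n,0), Y := r(7,0), W := n }, so Y1 := node(mk(mk(n,7),r(n,0)),n,0).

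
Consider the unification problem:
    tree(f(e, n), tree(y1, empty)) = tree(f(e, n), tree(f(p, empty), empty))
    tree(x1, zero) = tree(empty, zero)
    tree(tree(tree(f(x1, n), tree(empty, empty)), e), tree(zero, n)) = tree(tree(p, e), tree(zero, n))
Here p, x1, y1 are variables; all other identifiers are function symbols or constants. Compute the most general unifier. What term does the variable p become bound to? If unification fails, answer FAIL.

Decompose tree/2: f(e, n) = f(e, n),  tree(y1, empty) = tree(f(p, empty), empty).
Delete trivial equation f(e, n) = f(e, n).
Decompose tree/2: y1 = f(p, empty),  empty = empty.
Bind y1 := f(p, empty); no other remaining equation mentions y1.
Delete trivial equation empty = empty.
Decompose tree/2: x1 = empty,  zero = zero.
Bind x1 := empty; substituting into the one remaining equation that mentions x1 gives: tree(tree(tree(f(empty, n), tree(empty, empty)), e), tree(zero, n)) = tree(tree(p, e), tree(zero, n)).
Delete trivial equation zero = zero.
Decompose tree/2: tree(tree(f(empty, n), tree(empty, empty)), e) = tree(p, e),  tree(zero, n) = tree(zero, n).
Decompose tree/2: tree(f(empty, n), tree(empty, empty)) = p,  e = e.
Bind p := tree(f(empty, n), tree(empty, empty)); no other remaining equation mentions p. Substituting into the earlier binding gives y1 := f(tree(f(empty, n), tree(empty, empty)), empty).
Delete trivial equation e = e.
Delete trivial equation tree(zero, n) = tree(zero, n).
MGU = { y1 -> f(tree(f(empty, n), tree(empty, empty)), empty), x1 -> empty, p -> tree(f(empty, n), tree(empty, empty)) }, so p -> tree(f(empty, n), tree(empty, empty)).

tree(f(empty, n), tree(empty, empty))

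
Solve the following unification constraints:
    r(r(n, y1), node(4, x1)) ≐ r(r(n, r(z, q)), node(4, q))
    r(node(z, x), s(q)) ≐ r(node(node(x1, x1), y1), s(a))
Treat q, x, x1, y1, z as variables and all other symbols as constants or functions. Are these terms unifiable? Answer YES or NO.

YES

Decompose r/2: r(n, y1) ≐ r(n, r(z, q)),  node(4, x1) ≐ node(4, q).
Decompose r/2: n ≐ n,  y1 ≐ r(z, q).
Delete trivial equation n ≐ n.
Bind y1 := r(z, q); substituting into the one remaining equation that mentions y1 gives: r(node(z, x), s(q)) ≐ r(node(node(x1, x1), r(z, q)), s(a)).
Decompose node/2: 4 ≐ 4,  x1 ≐ q.
Delete trivial equation 4 ≐ 4.
Bind x1 := q; substituting into the remaining equation gives: r(node(z, x), s(q)) ≐ r(node(node(q, q), r(z, q)), s(a)).
Decompose r/2: node(z, x) ≐ node(node(q, q), r(z, q)),  s(q) ≐ s(a).
Decompose node/2: z ≐ node(q, q),  x ≐ r(z, q).
Bind z := node(q, q); substituting into the one remaining equation that mentions z gives: x ≐ r(node(q, q), q). Substituting into the earlier binding gives y1 := r(node(q, q), q).
Bind x := r(node(q, q), q); no other remaining equation mentions x.
Decompose s/1: q ≐ a.
Bind q := a. Substituting into the earlier bindings gives y1 := r(node(a, a), a), x1 := a, z := node(a, a), x := r(node(a, a), a).
No equations remain and no clash or occurs-check failure arose, so a unifier exists.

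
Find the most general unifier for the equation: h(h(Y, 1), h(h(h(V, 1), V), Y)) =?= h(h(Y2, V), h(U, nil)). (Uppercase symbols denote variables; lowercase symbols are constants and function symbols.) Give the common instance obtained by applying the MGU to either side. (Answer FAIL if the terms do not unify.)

h(h(nil, 1), h(h(h(1, 1), 1), nil))

Decompose h/2: h(Y, 1) =?= h(Y2, V),  h(h(h(V, 1), V), Y) =?= h(U, nil).
Decompose h/2: Y =?= Y2,  1 =?= V.
Bind Y := Y2; substituting into the one remaining equation that mentions Y gives: h(h(h(V, 1), V), Y2) =?= h(U, nil).
Bind V := 1; substituting into the remaining equation gives: h(h(h(1, 1), 1), Y2) =?= h(U, nil).
Decompose h/2: h(h(1, 1), 1) =?= U,  Y2 =?= nil.
Bind U := h(h(1, 1), 1); no other remaining equation mentions U.
Bind Y2 := nil. Substituting into the earlier binding gives Y := nil.
Applying the MGU to either side gives h(h(nil, 1), h(h(h(1, 1), 1), nil)).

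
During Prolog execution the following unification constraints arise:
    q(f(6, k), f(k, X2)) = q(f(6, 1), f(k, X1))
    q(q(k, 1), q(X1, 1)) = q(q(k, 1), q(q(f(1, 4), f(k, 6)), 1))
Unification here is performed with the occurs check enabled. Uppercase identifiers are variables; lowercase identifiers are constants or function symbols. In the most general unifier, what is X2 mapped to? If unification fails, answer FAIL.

Decompose q/2: f(6, k) = f(6, 1),  f(k, X2) = f(k, X1).
Decompose f/2: 6 = 6,  k = 1.
Delete trivial equation 6 = 6.
Clash: constants k and 1 differ; no unifier exists.

FAIL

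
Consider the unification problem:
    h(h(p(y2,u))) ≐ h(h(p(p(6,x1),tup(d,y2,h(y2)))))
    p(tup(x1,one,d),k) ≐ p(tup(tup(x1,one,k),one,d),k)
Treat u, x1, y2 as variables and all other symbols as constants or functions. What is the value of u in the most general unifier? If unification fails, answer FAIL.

FAIL

Decompose h/1: h(p(y2,u)) ≐ h(p(p(6,x1),tup(d,y2,h(y2)))).
Decompose h/1: p(y2,u) ≐ p(p(6,x1),tup(d,y2,h(y2))).
Decompose p/2: y2 ≐ p(6,x1),  u ≐ tup(d,y2,h(y2)).
Bind y2 := p(6,x1); substituting into the one remaining equation that mentions y2 gives: u ≐ tup(d,p(6,x1),h(p(6,x1))).
Bind u := tup(d,p(6,x1),h(p(6,x1))); no other remaining equation mentions u.
Decompose p/2: tup(x1,one,d) ≐ tup(tup(x1,one,k),one,d),  k ≐ k.
Decompose tup/3: x1 ≐ tup(x1,one,k),  one ≐ one,  d ≐ d.
Occurs check fails: x1 occurs in tup(x1,one,k); the equation x1 ≐ tup(x1,one,k) has no finite solution.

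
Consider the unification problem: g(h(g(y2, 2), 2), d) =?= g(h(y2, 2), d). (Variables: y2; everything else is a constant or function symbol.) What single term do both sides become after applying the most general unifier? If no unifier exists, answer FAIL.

Decompose g/2: h(g(y2, 2), 2) =?= h(y2, 2),  d =?= d.
Decompose h/2: g(y2, 2) =?= y2,  2 =?= 2.
Occurs check fails: y2 occurs in g(y2, 2); the equation y2 =?= g(y2, 2) has no finite solution.

FAIL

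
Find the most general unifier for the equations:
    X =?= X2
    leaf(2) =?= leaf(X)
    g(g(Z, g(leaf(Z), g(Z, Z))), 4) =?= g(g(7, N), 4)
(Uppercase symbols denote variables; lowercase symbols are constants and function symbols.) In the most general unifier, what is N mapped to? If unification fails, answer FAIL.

Bind X := X2; substituting into the one remaining equation that mentions X gives: leaf(2) =?= leaf(X2).
Decompose leaf/1: 2 =?= X2.
Bind X2 := 2; no other remaining equation mentions X2. Substituting into the earlier binding gives X := 2.
Decompose g/2: g(Z, g(leaf(Z), g(Z, Z))) =?= g(7, N),  4 =?= 4.
Decompose g/2: Z =?= 7,  g(leaf(Z), g(Z, Z)) =?= N.
Bind Z := 7; substituting into the one remaining equation that mentions Z gives: g(leaf(7), g(7, 7)) =?= N.
Bind N := g(leaf(7), g(7, 7)); no other remaining equation mentions N.
Delete trivial equation 4 =?= 4.
MGU = { X := 2, X2 := 2, Z := 7, N := g(leaf(7), g(7, 7)) }, so N := g(leaf(7), g(7, 7)).

g(leaf(7), g(7, 7))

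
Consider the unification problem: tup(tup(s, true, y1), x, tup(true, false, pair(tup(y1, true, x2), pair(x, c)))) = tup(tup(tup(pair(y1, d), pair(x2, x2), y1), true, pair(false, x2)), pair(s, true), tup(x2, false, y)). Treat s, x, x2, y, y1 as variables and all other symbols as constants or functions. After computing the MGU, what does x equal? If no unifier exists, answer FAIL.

pair(tup(pair(pair(false, true), d), pair(true, true), pair(false, true)), true)

Decompose tup/3: tup(s, true, y1) = tup(tup(pair(y1, d), pair(x2, x2), y1), true, pair(false, x2)),  x = pair(s, true),  tup(true, false, pair(tup(y1, true, x2), pair(x, c))) = tup(x2, false, y).
Decompose tup/3: s = tup(pair(y1, d), pair(x2, x2), y1),  true = true,  y1 = pair(false, x2).
Bind s := tup(pair(y1, d), pair(x2, x2), y1); substituting into the one remaining equation that mentions s gives: x = pair(tup(pair(y1, d), pair(x2, x2), y1), true).
Delete trivial equation true = true.
Bind y1 := pair(false, x2); substituting into the remaining equations gives: x = pair(tup(pair(pair(false, x2), d), pair(x2, x2), pair(false, x2)), true),  tup(true, false, pair(tup(pair(false, x2), true, x2), pair(x, c))) = tup(x2, false, y). Substituting into the earlier binding gives s := tup(pair(pair(false, x2), d), pair(x2, x2), pair(false, x2)).
Bind x := pair(tup(pair(pair(false, x2), d), pair(x2, x2), pair(false, x2)), true); substituting into the remaining equation gives: tup(true, false, pair(tup(pair(false, x2), true, x2), pair(pair(tup(pair(pair(false, x2), d), pair(x2, x2), pair(false, x2)), true), c))) = tup(x2, false, y).
Decompose tup/3: true = x2,  false = false,  pair(tup(pair(false, x2), true, x2), pair(pair(tup(pair(pair(false, x2), d), pair(x2, x2), pair(false, x2)), true), c)) = y.
Bind x2 := true; substituting into the one remaining equation that mentions x2 gives: pair(tup(pair(false, true), true, true), pair(pair(tup(pair(pair(false, true), d), pair(true, true), pair(false, true)), true), c)) = y. Substituting into the earlier bindings gives s := tup(pair(pair(false, true), d), pair(true, true), pair(false, true)), y1 := pair(false, true), x := pair(tup(pair(pair(false, true), d), pair(true, true), pair(false, true)), true).
Delete trivial equation false = false.
Bind y := pair(tup(pair(false, true), true, true), pair(pair(tup(pair(pair(false, true), d), pair(true, true), pair(false, true)), true), c)).
MGU = { s -> tup(pair(pair(false, true), d), pair(true, true), pair(false, true)), y1 -> pair(false, true), x -> pair(tup(pair(pair(false, true), d), pair(true, true), pair(false, true)), true), x2 -> true, y -> pair(tup(pair(false, true), true, true), pair(pair(tup(pair(pair(false, true), d), pair(true, true), pair(false, true)), true), c)) }, so x -> pair(tup(pair(pair(false, true), d), pair(true, true), pair(false, true)), true).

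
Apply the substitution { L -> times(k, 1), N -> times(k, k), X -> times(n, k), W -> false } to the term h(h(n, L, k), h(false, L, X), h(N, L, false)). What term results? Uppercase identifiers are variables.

Replace each occurrence of L with times(k, 1).
Replace each occurrence of N with times(k, k).
Replace each occurrence of X with times(n, k).
Result: h(h(n, times(k, 1), k), h(false, times(k, 1), times(n, k)), h(times(k, k), times(k, 1), false)).

h(h(n, times(k, 1), k), h(false, times(k, 1), times(n, k)), h(times(k, k), times(k, 1), false))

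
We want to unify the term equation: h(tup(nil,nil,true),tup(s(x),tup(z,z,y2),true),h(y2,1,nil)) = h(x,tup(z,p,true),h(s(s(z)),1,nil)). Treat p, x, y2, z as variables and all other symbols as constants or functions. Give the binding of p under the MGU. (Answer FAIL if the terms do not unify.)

tup(s(tup(nil,nil,true)),s(tup(nil,nil,true)),s(s(s(tup(nil,nil,true)))))

Decompose h/3: tup(nil,nil,true) = x,  tup(s(x),tup(z,z,y2),true) = tup(z,p,true),  h(y2,1,nil) = h(s(s(z)),1,nil).
Bind x := tup(nil,nil,true); substituting into the one remaining equation that mentions x gives: tup(s(tup(nil,nil,true)),tup(z,z,y2),true) = tup(z,p,true).
Decompose tup/3: s(tup(nil,nil,true)) = z,  tup(z,z,y2) = p,  true = true.
Bind z := s(tup(nil,nil,true)); substituting into the 2 remaining equations that mention z gives: tup(s(tup(nil,nil,true)),s(tup(nil,nil,true)),y2) = p,  h(y2,1,nil) = h(s(s(s(tup(nil,nil,true)))),1,nil).
Bind p := tup(s(tup(nil,nil,true)),s(tup(nil,nil,true)),y2); no other remaining equation mentions p.
Delete trivial equation true = true.
Decompose h/3: y2 = s(s(s(tup(nil,nil,true)))),  1 = 1,  nil = nil.
Bind y2 := s(s(s(tup(nil,nil,true)))); no other remaining equation mentions y2. Substituting into the earlier binding gives p := tup(s(tup(nil,nil,true)),s(tup(nil,nil,true)),s(s(s(tup(nil,nil,true))))).
Delete trivial equation 1 = 1.
Delete trivial equation nil = nil.
MGU = { x ↦ tup(nil,nil,true), z ↦ s(tup(nil,nil,true)), p ↦ tup(s(tup(nil,nil,true)),s(tup(nil,nil,true)),s(s(s(tup(nil,nil,true))))), y2 ↦ s(s(s(tup(nil,nil,true)))) }, so p ↦ tup(s(tup(nil,nil,true)),s(tup(nil,nil,true)),s(s(s(tup(nil,nil,true))))).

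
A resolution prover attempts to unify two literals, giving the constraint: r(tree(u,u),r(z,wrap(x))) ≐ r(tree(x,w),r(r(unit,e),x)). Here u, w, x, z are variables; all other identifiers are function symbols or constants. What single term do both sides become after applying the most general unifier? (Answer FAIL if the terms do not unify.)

FAIL

Decompose r/2: tree(u,u) ≐ tree(x,w),  r(z,wrap(x)) ≐ r(r(unit,e),x).
Decompose tree/2: u ≐ x,  u ≐ w.
Bind u := x; substituting into the one remaining equation that mentions u gives: x ≐ w.
Bind x := w; substituting into the remaining equation gives: r(z,wrap(w)) ≐ r(r(unit,e),w). Substituting into the earlier binding gives u := w.
Decompose r/2: z ≐ r(unit,e),  wrap(w) ≐ w.
Bind z := r(unit,e); no other remaining equation mentions z.
Occurs check fails: w occurs in wrap(w); the equation w ≐ wrap(w) has no finite solution.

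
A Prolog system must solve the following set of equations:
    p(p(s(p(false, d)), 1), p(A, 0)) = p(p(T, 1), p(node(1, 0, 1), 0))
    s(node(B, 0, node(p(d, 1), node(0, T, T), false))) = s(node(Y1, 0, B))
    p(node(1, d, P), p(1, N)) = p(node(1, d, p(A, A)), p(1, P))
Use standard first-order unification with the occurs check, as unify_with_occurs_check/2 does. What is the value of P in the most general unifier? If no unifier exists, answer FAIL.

p(node(1, 0, 1), node(1, 0, 1))

Decompose p/2: p(s(p(false, d)), 1) = p(T, 1),  p(A, 0) = p(node(1, 0, 1), 0).
Decompose p/2: s(p(false, d)) = T,  1 = 1.
Bind T := s(p(false, d)); substituting into the one remaining equation that mentions T gives: s(node(B, 0, node(p(d, 1), node(0, s(p(false, d)), s(p(false, d))), false))) = s(node(Y1, 0, B)).
Delete trivial equation 1 = 1.
Decompose p/2: A = node(1, 0, 1),  0 = 0.
Bind A := node(1, 0, 1); substituting into the one remaining equation that mentions A gives: p(node(1, d, P), p(1, N)) = p(node(1, d, p(node(1, 0, 1), node(1, 0, 1))), p(1, P)).
Delete trivial equation 0 = 0.
Decompose s/1: node(B, 0, node(p(d, 1), node(0, s(p(false, d)), s(p(false, d))), false)) = node(Y1, 0, B).
Decompose node/3: B = Y1,  0 = 0,  node(p(d, 1), node(0, s(p(false, d)), s(p(false, d))), false) = B.
Bind B := Y1; substituting into the one remaining equation that mentions B gives: node(p(d, 1), node(0, s(p(false, d)), s(p(false, d))), false) = Y1.
Delete trivial equation 0 = 0.
Bind Y1 := node(p(d, 1), node(0, s(p(false, d)), s(p(false, d))), false); no other remaining equation mentions Y1. Substituting into the earlier binding gives B := node(p(d, 1), node(0, s(p(false, d)), s(p(false, d))), false).
Decompose p/2: node(1, d, P) = node(1, d, p(node(1, 0, 1), node(1, 0, 1))),  p(1, N) = p(1, P).
Decompose node/3: 1 = 1,  d = d,  P = p(node(1, 0, 1), node(1, 0, 1)).
Delete trivial equation 1 = 1.
Delete trivial equation d = d.
Bind P := p(node(1, 0, 1), node(1, 0, 1)); substituting into the remaining equation gives: p(1, N) = p(1, p(node(1, 0, 1), node(1, 0, 1))).
Decompose p/2: 1 = 1,  N = p(node(1, 0, 1), node(1, 0, 1)).
Delete trivial equation 1 = 1.
Bind N := p(node(1, 0, 1), node(1, 0, 1)).
MGU = { T -> s(p(false, d)), A -> node(1, 0, 1), B -> node(p(d, 1), node(0, s(p(false, d)), s(p(false, d))), false), Y1 -> node(p(d, 1), node(0, s(p(false, d)), s(p(false, d))), false), P -> p(node(1, 0, 1), node(1, 0, 1)), N -> p(node(1, 0, 1), node(1, 0, 1)) }, so P -> p(node(1, 0, 1), node(1, 0, 1)).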